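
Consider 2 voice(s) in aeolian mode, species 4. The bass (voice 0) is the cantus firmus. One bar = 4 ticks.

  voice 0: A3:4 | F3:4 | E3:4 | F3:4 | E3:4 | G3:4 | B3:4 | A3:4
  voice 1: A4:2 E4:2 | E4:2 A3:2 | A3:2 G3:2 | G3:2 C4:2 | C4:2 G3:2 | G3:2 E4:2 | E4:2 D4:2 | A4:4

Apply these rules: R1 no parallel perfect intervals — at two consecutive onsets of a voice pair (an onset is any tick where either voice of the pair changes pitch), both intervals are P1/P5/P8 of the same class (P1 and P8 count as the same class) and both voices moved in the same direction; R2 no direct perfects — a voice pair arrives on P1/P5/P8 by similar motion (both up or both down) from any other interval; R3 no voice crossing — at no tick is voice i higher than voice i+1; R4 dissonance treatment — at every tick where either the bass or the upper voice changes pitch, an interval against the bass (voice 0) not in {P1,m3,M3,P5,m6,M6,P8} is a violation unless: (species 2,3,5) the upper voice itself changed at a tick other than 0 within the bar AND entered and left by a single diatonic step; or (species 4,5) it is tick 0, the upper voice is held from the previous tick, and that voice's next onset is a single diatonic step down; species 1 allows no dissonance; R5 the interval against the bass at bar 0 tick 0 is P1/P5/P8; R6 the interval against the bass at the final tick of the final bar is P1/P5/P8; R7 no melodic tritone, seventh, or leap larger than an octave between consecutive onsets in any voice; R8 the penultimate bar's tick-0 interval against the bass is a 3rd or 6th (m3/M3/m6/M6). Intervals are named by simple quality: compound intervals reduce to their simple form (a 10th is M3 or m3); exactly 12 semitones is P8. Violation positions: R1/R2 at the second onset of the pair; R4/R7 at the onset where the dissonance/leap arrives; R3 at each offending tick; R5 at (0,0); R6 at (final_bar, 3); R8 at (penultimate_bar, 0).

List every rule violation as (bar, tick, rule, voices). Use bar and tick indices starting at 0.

bar 0: v0=A3 v1=A4 downbeat P8
bar 1: v0=F3 v1=E4 downbeat M7
bar 2: v0=E3 v1=A3 downbeat P4
bar 3: v0=F3 v1=G3 downbeat M2
bar 4: v0=E3 v1=C4 downbeat m6
bar 5: v0=G3 v1=G3 downbeat P1
bar 6: v0=B3 v1=E4 downbeat P4
bar 7: v0=A3 v1=A4 downbeat P8
  -> R4 @ bar 1 tick 0 v(0, 1): F3/E4 M7 untreated
  -> R4 @ bar 3 tick 0 v(0, 1): F3/G3 M2 untreated
  -> R8 @ bar 6 tick 0 v(0, 1): penult P4 not 3rd/6th

(1, 0, R4, (0, 1))
(3, 0, R4, (0, 1))
(6, 0, R8, (0, 1))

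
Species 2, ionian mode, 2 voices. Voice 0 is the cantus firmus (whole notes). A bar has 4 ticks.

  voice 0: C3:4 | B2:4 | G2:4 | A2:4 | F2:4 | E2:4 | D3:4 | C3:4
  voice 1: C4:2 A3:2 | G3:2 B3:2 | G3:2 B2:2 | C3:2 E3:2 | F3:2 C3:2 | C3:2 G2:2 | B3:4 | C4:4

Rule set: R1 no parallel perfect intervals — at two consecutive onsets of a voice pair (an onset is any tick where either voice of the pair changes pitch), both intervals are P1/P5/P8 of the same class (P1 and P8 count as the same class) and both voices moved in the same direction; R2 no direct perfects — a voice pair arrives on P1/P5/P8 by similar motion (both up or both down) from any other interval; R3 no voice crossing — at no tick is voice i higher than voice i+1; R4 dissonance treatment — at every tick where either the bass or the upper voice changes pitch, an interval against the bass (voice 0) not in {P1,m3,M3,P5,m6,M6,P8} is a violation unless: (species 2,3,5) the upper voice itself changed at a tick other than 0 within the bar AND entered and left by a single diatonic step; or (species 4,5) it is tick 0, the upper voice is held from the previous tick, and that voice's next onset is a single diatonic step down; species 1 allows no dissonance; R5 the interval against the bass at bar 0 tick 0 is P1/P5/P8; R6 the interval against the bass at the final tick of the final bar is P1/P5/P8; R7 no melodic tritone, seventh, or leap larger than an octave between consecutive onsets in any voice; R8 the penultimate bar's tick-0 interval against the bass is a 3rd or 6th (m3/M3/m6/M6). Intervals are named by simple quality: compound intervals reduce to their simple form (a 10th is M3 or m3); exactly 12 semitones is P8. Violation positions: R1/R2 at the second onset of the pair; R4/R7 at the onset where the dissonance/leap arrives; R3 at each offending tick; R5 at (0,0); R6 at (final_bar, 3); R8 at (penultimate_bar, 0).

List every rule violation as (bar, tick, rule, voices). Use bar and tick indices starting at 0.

bar 0: v0=C3 v1=C4 downbeat P8
bar 1: v0=B2 v1=G3 downbeat m6
bar 2: v0=G2 v1=G3 downbeat P8
bar 3: v0=A2 v1=C3 downbeat m3
bar 4: v0=F2 v1=F3 downbeat P8
bar 5: v0=E2 v1=C3 downbeat m6
bar 6: v0=D3 v1=B3 downbeat M6
bar 7: v0=C3 v1=C4 downbeat P8
  -> R1 @ bar 2 tick 0 v(0, 1): B2/B3 P8 -> G2/G3 P8 similar
  -> R7 @ bar 6 tick 0 v(0,): E2->D3 leap 10st
  -> R7 @ bar 6 tick 0 v(1,): G2->B3 leap 16st

(2, 0, R1, (0, 1))
(6, 0, R7, (0,))
(6, 0, R7, (1,))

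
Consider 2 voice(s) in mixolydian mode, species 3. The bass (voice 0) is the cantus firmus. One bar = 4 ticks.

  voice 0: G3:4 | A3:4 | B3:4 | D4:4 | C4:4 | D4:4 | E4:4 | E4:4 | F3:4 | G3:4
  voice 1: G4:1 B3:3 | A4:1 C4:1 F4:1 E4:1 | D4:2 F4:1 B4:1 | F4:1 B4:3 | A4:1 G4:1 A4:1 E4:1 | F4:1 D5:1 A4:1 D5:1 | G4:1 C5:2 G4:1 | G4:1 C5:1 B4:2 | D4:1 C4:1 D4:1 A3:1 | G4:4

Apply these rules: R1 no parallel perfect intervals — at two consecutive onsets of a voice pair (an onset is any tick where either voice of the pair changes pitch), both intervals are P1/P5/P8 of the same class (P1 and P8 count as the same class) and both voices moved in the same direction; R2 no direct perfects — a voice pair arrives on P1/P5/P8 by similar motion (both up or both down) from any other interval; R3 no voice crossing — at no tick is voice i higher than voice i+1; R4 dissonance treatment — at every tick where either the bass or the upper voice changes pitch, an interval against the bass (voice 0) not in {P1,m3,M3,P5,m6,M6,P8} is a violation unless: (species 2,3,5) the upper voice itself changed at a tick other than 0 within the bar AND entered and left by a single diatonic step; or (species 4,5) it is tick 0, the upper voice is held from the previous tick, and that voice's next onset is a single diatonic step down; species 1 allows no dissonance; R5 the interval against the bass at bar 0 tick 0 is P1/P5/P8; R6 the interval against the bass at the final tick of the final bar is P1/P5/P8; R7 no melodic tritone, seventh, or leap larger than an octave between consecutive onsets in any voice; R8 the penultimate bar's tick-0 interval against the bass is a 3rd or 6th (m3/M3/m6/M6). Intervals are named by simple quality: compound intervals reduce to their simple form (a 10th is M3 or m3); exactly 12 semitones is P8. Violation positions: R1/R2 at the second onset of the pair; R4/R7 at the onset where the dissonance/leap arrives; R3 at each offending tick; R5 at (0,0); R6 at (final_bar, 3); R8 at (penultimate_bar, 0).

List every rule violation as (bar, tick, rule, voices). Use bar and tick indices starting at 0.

bar 0: v0=G3 v1=G4 downbeat P8
bar 1: v0=A3 v1=A4 downbeat P8
bar 2: v0=B3 v1=D4 downbeat m3
bar 3: v0=D4 v1=F4 downbeat m3
bar 4: v0=C4 v1=A4 downbeat M6
bar 5: v0=D4 v1=F4 downbeat m3
bar 6: v0=E4 v1=G4 downbeat m3
bar 7: v0=E4 v1=G4 downbeat m3
bar 8: v0=F3 v1=D4 downbeat M6
bar 9: v0=G3 v1=G4 downbeat P8
  -> R2 @ bar 1 tick 0 v(0, 1): G3/B3 M3 -> A3/A4 P8 similar
  -> R7 @ bar 1 tick 0 v(1,): B3->A4 leap 10st
  -> R4 @ bar 2 tick 2 v(0, 1): B3/F4 TT untreated
  -> R7 @ bar 2 tick 3 v(1,): F4->B4 leap 6st
  -> R7 @ bar 3 tick 0 v(1,): B4->F4 leap 6st
  -> R7 @ bar 3 tick 1 v(1,): F4->B4 leap 6st
  -> R7 @ bar 8 tick 0 v(0,): E4->F3 leap 11st
  -> R2 @ bar 9 tick 0 v(0, 1): F3/A3 M3 -> G3/G4 P8 similar
  -> R7 @ bar 9 tick 0 v(1,): A3->G4 leap 10st

(1, 0, R2, (0, 1))
(1, 0, R7, (1,))
(2, 2, R4, (0, 1))
(2, 3, R7, (1,))
(3, 0, R7, (1,))
(3, 1, R7, (1,))
(8, 0, R7, (0,))
(9, 0, R2, (0, 1))
(9, 0, R7, (1,))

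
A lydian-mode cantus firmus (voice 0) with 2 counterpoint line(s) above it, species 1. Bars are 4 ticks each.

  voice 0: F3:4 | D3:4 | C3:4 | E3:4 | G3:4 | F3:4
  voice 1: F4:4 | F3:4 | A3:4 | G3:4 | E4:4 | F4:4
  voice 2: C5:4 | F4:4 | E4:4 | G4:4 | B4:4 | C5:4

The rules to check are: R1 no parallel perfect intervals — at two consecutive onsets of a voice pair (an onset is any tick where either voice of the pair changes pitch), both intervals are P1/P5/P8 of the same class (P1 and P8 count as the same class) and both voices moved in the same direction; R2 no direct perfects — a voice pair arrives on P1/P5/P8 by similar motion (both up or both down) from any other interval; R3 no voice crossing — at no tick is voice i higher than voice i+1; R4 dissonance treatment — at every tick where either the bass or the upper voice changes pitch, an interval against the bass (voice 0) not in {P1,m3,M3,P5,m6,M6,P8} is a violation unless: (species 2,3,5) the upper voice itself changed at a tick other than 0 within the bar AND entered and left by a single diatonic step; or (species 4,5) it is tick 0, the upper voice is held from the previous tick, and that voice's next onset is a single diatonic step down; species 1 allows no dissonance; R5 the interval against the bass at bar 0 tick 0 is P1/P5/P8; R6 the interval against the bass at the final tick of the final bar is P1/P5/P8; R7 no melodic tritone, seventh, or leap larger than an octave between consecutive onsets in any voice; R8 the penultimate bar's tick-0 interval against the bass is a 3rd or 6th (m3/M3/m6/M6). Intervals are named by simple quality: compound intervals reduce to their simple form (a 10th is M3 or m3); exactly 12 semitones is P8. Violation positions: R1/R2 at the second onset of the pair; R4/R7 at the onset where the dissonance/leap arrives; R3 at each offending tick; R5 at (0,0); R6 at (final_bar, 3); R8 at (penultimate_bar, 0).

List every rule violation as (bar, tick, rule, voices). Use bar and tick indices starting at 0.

bar 0: v0=F3 v1=F4 v2=C5 downbeat P5
bar 1: v0=D3 v1=F3 v2=F4 downbeat m3
bar 2: v0=C3 v1=A3 v2=E4 downbeat M3
bar 3: v0=E3 v1=G3 v2=G4 downbeat m3
bar 4: v0=G3 v1=E4 v2=B4 downbeat M3
bar 5: v0=F3 v1=F4 v2=C5 downbeat P5
  -> R2 @ bar 1 tick 0 v(1, 2): F4/C5 P5 -> F3/F4 P8 similar
  -> R2 @ bar 4 tick 0 v(1, 2): G3/G4 P8 -> E4/B4 P5 similar
  -> R1 @ bar 5 tick 0 v(1, 2): E4/B4 P5 -> F4/C5 P5 similar

(1, 0, R2, (1, 2))
(4, 0, R2, (1, 2))
(5, 0, R1, (1, 2))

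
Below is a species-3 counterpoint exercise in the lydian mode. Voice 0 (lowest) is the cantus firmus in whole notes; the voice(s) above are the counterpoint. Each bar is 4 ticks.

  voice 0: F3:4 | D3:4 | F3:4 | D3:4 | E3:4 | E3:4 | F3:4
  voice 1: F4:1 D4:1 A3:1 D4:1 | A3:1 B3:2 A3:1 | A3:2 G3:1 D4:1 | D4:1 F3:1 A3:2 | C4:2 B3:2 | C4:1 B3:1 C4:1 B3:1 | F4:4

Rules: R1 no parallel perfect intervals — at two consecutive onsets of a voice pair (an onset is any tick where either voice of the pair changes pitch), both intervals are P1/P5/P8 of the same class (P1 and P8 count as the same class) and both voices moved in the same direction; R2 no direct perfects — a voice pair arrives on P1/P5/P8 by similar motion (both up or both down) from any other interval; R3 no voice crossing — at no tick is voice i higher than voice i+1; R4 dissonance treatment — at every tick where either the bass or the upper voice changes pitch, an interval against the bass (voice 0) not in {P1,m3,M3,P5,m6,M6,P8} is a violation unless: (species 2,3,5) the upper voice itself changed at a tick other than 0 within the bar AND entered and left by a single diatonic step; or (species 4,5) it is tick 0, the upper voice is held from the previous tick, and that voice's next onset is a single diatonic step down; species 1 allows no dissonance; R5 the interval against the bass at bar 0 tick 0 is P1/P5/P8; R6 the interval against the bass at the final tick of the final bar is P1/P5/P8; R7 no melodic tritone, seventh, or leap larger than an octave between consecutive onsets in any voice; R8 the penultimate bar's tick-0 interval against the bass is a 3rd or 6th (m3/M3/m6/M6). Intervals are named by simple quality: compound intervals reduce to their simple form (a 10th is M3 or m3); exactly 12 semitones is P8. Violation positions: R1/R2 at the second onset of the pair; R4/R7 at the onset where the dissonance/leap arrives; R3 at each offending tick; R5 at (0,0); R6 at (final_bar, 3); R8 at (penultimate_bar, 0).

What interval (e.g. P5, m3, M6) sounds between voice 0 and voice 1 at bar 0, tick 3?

M6

voice 0=F3 voice 1=D4 -> M6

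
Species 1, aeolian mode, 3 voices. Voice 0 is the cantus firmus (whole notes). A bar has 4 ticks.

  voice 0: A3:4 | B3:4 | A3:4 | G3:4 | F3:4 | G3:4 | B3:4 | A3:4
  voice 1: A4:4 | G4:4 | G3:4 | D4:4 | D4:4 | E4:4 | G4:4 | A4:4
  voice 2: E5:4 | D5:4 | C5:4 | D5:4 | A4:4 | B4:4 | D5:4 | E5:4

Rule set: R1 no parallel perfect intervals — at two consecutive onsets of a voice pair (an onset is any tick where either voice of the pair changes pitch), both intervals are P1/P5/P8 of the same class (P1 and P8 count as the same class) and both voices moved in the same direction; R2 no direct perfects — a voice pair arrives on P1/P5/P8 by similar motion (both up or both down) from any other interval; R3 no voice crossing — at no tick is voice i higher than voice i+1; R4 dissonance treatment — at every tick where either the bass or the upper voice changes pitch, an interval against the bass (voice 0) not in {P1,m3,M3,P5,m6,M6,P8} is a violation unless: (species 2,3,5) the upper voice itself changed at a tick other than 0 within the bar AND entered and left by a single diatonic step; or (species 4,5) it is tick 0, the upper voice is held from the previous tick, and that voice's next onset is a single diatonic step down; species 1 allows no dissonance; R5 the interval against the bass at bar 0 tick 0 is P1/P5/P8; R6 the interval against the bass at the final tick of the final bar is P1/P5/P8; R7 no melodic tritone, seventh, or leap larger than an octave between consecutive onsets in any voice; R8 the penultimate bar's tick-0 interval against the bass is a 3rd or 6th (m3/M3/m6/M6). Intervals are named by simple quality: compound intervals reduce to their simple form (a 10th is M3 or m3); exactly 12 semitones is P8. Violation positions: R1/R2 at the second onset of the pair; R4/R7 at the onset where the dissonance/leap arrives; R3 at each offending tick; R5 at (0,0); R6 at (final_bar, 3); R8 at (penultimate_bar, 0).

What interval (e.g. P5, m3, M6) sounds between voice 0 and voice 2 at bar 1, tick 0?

voice 0=B3 voice 2=D5 -> m3

m3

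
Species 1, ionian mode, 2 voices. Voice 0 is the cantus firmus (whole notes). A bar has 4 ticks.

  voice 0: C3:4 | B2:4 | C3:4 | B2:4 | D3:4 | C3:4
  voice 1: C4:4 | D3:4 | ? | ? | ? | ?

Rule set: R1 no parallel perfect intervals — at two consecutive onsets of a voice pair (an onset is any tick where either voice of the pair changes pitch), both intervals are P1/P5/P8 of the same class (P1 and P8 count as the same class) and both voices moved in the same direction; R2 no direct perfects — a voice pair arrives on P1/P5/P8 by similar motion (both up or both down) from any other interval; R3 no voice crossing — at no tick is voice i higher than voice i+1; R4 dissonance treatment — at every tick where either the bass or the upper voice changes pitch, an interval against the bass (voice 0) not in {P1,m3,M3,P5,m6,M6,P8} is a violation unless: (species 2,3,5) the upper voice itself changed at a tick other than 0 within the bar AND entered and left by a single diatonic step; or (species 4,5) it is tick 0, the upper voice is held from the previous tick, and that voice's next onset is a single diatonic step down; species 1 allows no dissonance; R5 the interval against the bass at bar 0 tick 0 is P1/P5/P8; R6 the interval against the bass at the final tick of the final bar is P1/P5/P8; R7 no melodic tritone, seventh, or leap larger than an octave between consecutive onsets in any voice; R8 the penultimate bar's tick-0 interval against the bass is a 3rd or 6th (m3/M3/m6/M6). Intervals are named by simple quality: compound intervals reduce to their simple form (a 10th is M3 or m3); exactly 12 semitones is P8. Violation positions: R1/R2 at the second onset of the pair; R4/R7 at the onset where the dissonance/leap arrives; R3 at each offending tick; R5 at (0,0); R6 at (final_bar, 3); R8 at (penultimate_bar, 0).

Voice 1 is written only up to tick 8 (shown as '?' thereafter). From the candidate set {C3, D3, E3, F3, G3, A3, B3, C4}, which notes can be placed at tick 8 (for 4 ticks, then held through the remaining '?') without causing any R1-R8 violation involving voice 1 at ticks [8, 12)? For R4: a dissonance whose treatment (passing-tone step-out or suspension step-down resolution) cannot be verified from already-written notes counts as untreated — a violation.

C3: legal
D3: violates R4
E3: legal
F3: violates R4
G3: violates R2
A3: legal
B3: violates R4
C4: violates R2,R7

{A3, C3, E3}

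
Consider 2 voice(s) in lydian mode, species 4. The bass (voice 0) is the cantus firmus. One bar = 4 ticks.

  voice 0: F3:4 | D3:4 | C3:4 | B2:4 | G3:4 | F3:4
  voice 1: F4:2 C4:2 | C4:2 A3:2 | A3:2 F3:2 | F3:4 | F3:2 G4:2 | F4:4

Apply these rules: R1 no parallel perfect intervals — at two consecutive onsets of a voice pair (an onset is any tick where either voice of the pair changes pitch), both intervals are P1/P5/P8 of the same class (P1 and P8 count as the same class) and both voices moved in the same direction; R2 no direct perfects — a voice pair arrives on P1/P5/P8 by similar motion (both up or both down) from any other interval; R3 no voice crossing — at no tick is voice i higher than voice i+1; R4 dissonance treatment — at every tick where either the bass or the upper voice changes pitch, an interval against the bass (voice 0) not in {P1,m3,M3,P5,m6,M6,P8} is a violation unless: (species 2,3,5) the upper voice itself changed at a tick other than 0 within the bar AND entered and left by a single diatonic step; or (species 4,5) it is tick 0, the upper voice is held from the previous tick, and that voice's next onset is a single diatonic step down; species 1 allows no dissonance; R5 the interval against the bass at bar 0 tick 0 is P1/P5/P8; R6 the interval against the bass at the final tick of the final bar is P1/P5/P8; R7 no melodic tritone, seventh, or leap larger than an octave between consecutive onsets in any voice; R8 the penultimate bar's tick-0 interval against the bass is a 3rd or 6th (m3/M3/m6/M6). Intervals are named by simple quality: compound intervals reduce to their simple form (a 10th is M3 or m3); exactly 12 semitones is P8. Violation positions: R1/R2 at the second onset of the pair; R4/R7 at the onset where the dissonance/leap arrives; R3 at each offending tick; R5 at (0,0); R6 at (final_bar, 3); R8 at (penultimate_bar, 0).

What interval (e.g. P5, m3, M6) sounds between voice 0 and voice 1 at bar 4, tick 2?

P8

voice 0=G3 voice 1=G4 -> P8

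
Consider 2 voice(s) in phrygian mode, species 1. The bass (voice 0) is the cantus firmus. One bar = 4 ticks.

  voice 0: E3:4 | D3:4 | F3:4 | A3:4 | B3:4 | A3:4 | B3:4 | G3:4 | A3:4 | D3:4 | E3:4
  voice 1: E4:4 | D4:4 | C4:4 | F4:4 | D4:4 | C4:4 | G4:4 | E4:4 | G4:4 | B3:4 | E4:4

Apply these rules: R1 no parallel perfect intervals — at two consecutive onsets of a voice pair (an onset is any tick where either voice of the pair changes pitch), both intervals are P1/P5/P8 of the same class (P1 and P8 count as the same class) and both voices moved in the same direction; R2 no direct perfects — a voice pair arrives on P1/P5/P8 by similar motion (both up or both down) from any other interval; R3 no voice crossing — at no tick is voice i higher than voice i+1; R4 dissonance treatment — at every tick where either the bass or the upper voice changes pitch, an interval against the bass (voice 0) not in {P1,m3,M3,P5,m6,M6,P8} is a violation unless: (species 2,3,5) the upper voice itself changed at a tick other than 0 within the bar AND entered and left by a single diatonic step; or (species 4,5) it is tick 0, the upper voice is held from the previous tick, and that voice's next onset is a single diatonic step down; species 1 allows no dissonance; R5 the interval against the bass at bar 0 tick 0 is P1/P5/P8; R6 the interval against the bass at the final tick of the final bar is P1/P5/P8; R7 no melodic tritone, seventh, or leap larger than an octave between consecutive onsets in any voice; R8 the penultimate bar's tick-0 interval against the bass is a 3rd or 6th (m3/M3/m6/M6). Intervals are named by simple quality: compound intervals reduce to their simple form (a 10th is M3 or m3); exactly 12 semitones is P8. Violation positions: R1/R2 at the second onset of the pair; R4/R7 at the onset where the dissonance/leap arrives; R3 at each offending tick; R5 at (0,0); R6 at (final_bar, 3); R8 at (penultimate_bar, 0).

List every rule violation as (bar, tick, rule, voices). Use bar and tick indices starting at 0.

bar 0: v0=E3 v1=E4 downbeat P8
bar 1: v0=D3 v1=D4 downbeat P8
bar 2: v0=F3 v1=C4 downbeat P5
bar 3: v0=A3 v1=F4 downbeat m6
bar 4: v0=B3 v1=D4 downbeat m3
bar 5: v0=A3 v1=C4 downbeat m3
bar 6: v0=B3 v1=G4 downbeat m6
bar 7: v0=G3 v1=E4 downbeat M6
bar 8: v0=A3 v1=G4 downbeat m7
bar 9: v0=D3 v1=B3 downbeat M6
bar 10: v0=E3 v1=E4 downbeat P8
  -> R1 @ bar 1 tick 0 v(0, 1): E3/E4 P8 -> D3/D4 P8 similar
  -> R4 @ bar 8 tick 0 v(0, 1): A3/G4 m7 untreated
  -> R2 @ bar 10 tick 0 v(0, 1): D3/B3 M6 -> E3/E4 P8 similar

(1, 0, R1, (0, 1))
(8, 0, R4, (0, 1))
(10, 0, R2, (0, 1))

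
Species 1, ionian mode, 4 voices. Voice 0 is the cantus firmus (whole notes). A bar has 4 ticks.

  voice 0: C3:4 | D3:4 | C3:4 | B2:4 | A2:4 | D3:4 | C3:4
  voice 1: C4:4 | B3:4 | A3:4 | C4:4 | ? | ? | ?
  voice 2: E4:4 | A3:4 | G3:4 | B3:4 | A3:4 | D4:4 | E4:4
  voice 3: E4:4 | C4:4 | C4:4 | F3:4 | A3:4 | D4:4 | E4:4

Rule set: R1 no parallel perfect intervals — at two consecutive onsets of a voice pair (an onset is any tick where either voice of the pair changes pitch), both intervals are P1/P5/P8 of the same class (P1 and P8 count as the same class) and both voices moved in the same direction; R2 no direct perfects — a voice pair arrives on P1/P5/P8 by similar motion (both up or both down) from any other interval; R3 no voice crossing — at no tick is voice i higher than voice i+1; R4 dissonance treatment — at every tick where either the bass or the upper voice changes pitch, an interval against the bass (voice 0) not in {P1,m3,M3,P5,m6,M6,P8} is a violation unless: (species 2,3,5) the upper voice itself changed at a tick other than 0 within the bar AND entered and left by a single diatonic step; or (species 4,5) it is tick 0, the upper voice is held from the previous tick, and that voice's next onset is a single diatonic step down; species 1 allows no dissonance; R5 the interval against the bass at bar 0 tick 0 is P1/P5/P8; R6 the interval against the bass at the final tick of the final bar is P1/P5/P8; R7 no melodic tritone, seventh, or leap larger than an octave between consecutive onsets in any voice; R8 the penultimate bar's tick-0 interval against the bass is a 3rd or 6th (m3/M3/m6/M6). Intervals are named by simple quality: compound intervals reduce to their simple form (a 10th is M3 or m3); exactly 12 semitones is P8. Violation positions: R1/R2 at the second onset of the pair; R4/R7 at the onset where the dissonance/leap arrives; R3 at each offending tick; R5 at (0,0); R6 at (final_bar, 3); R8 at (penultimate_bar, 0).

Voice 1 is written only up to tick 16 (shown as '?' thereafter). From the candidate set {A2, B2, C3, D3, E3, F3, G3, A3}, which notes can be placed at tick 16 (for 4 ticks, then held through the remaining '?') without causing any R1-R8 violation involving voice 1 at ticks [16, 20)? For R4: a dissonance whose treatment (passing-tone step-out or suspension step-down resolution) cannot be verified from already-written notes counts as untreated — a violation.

{C3, F3}

A2: violates R2,R7
B2: violates R4,R7
C3: legal
D3: violates R2,R4,R7
E3: violates R2
F3: legal
G3: violates R4
A3: violates R2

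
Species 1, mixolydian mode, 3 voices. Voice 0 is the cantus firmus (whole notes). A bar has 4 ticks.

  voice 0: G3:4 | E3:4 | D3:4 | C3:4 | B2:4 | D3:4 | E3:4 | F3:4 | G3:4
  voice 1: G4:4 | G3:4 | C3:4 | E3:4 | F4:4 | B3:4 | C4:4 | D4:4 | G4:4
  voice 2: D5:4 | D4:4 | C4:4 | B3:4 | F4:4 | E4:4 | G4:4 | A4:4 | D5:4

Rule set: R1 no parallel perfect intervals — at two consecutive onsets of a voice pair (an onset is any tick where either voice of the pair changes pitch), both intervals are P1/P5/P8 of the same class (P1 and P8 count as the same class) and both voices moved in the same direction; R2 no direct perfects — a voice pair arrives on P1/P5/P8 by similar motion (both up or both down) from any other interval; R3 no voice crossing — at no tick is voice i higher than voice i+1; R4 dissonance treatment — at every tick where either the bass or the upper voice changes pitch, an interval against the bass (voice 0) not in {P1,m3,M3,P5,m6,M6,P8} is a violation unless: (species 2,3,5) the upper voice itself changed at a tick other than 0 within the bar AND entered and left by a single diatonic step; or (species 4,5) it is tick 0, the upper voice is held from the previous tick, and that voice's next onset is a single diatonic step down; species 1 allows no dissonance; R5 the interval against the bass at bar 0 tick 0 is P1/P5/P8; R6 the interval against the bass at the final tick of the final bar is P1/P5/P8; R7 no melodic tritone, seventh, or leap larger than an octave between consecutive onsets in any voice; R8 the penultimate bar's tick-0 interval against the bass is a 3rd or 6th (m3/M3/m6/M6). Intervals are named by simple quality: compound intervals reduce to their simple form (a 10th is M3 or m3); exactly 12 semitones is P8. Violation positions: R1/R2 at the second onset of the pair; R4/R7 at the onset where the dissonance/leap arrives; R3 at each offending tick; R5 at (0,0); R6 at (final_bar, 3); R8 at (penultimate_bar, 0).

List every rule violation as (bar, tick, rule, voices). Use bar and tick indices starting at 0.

bar 0: v0=G3 v1=G4 v2=D5 downbeat P5
bar 1: v0=E3 v1=G3 v2=D4 downbeat m7
bar 2: v0=D3 v1=C3 v2=C4 downbeat m7
bar 3: v0=C3 v1=E3 v2=B3 downbeat M7
bar 4: v0=B2 v1=F4 v2=F4 downbeat TT
bar 5: v0=D3 v1=B3 v2=E4 downbeat M2
bar 6: v0=E3 v1=C4 v2=G4 downbeat m3
bar 7: v0=F3 v1=D4 v2=A4 downbeat M3
bar 8: v0=G3 v1=G4 v2=D5 downbeat P5
  -> R1 @ bar 1 tick 0 v(1, 2): G4/D5 P5 -> G3/D4 P5 similar
  -> R4 @ bar 1 tick 0 v(0, 2): E3/D4 m7 untreated
  -> R2 @ bar 2 tick 0 v(1, 2): G3/D4 P5 -> C3/C4 P8 similar
  -> R3 @ bar 2 tick 0 v(0, 1): D3 above C3
  -> R4 @ bar 2 tick 0 v(0, 1): D3/C3 M2 untreated
  -> R4 @ bar 2 tick 0 v(0, 2): D3/C4 m7 untreated
  -> R3 @ bar 2 tick 1 v(0, 1): D3 above C3
  -> R3 @ bar 2 tick 2 v(0, 1): D3 above C3
  -> R3 @ bar 2 tick 3 v(0, 1): D3 above C3
  -> R4 @ bar 3 tick 0 v(0, 2): C3/B3 M7 untreated
  -> R2 @ bar 4 tick 0 v(1, 2): E3/B3 P5 -> F4/F4 P1 similar
  -> R4 @ bar 4 tick 0 v(0, 1): B2/F4 TT untreated
  -> R4 @ bar 4 tick 0 v(0, 2): B2/F4 TT untreated
  -> R7 @ bar 4 tick 0 v(1,): E3->F4 leap 13st
  -> R7 @ bar 4 tick 0 v(2,): B3->F4 leap 6st
  -> R4 @ bar 5 tick 0 v(0, 2): D3/E4 M2 untreated
  -> R7 @ bar 5 tick 0 v(1,): F4->B3 leap 6st
  -> R2 @ bar 6 tick 0 v(1, 2): B3/E4 P4 -> C4/G4 P5 similar
  -> R1 @ bar 7 tick 0 v(1, 2): C4/G4 P5 -> D4/A4 P5 similar
  -> R1 @ bar 8 tick 0 v(1, 2): D4/A4 P5 -> G4/D5 P5 similar
  -> R2 @ bar 8 tick 0 v(0, 1): F3/D4 M6 -> G3/G4 P8 similar
  -> R2 @ bar 8 tick 0 v(0, 2): F3/A4 M3 -> G3/D5 P5 similar

(1, 0, R1, (1, 2))
(1, 0, R4, (0, 2))
(2, 0, R2, (1, 2))
(2, 0, R3, (0, 1))
(2, 0, R4, (0, 1))
(2, 0, R4, (0, 2))
(2, 1, R3, (0, 1))
(2, 2, R3, (0, 1))
(2, 3, R3, (0, 1))
(3, 0, R4, (0, 2))
(4, 0, R2, (1, 2))
(4, 0, R4, (0, 1))
(4, 0, R4, (0, 2))
(4, 0, R7, (1,))
(4, 0, R7, (2,))
(5, 0, R4, (0, 2))
(5, 0, R7, (1,))
(6, 0, R2, (1, 2))
(7, 0, R1, (1, 2))
(8, 0, R1, (1, 2))
(8, 0, R2, (0, 1))
(8, 0, R2, (0, 2))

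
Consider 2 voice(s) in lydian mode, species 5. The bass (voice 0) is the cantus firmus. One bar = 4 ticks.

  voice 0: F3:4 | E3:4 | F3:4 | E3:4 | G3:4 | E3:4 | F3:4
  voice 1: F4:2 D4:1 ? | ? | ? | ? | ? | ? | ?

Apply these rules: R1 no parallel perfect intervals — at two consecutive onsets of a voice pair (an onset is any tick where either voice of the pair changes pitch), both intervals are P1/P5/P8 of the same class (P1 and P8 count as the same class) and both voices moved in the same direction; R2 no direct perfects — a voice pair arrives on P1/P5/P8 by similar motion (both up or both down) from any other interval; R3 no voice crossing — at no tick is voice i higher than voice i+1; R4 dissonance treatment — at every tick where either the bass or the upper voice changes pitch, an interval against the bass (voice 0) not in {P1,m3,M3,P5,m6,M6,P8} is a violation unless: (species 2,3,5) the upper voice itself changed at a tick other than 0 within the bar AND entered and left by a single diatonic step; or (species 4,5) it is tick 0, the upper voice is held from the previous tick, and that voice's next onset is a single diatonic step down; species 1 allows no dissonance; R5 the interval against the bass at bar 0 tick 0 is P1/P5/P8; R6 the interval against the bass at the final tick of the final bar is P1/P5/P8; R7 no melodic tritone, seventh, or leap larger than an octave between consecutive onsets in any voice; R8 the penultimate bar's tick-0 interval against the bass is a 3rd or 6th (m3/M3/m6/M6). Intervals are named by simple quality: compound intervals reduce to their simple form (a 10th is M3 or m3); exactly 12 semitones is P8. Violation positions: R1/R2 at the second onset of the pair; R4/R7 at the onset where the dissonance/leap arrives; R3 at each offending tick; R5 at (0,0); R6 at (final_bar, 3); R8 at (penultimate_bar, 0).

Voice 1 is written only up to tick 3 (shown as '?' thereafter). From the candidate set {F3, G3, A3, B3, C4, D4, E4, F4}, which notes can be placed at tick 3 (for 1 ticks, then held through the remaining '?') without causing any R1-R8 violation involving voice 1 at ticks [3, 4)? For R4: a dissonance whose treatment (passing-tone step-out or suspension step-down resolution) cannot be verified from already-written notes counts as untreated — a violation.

{A3, C4, D4, F3, F4}

F3: legal
G3: violates R4
A3: legal
B3: violates R4
C4: legal
D4: legal
E4: violates R4
F4: legal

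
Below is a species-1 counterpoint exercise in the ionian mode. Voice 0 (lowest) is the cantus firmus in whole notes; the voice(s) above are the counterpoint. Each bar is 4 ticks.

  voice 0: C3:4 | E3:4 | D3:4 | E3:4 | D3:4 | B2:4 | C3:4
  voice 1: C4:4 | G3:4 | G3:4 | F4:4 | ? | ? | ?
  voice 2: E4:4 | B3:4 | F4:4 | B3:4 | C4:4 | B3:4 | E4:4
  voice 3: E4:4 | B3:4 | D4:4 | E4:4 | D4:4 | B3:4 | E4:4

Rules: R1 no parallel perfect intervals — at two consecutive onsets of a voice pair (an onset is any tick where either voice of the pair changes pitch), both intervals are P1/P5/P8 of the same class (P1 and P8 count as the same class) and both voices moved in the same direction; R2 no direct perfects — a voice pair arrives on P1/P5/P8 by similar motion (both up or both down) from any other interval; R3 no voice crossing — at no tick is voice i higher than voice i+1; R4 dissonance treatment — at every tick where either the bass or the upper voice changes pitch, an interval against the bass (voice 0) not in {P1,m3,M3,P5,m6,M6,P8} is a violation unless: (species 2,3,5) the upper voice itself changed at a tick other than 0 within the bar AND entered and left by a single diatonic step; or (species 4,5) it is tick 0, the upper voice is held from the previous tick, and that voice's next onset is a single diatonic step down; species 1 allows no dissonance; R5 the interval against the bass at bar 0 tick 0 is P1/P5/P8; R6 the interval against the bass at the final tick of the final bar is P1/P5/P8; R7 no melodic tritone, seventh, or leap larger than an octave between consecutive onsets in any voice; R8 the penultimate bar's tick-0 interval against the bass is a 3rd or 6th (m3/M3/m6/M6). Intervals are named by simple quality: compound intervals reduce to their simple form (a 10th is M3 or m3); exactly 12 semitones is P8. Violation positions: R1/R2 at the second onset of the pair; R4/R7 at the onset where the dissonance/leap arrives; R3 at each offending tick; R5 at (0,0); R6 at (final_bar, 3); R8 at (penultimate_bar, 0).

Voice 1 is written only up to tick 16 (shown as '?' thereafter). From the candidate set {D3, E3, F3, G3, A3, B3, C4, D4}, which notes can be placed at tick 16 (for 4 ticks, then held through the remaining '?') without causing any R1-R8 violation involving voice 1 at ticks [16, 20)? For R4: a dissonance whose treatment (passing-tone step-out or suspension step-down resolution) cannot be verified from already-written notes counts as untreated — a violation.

D3: violates R2,R7
E3: violates R4,R7
F3: legal
G3: violates R2,R4,R7
A3: violates R2
B3: violates R7
C4: violates R4
D4: violates R2,R3

{F3}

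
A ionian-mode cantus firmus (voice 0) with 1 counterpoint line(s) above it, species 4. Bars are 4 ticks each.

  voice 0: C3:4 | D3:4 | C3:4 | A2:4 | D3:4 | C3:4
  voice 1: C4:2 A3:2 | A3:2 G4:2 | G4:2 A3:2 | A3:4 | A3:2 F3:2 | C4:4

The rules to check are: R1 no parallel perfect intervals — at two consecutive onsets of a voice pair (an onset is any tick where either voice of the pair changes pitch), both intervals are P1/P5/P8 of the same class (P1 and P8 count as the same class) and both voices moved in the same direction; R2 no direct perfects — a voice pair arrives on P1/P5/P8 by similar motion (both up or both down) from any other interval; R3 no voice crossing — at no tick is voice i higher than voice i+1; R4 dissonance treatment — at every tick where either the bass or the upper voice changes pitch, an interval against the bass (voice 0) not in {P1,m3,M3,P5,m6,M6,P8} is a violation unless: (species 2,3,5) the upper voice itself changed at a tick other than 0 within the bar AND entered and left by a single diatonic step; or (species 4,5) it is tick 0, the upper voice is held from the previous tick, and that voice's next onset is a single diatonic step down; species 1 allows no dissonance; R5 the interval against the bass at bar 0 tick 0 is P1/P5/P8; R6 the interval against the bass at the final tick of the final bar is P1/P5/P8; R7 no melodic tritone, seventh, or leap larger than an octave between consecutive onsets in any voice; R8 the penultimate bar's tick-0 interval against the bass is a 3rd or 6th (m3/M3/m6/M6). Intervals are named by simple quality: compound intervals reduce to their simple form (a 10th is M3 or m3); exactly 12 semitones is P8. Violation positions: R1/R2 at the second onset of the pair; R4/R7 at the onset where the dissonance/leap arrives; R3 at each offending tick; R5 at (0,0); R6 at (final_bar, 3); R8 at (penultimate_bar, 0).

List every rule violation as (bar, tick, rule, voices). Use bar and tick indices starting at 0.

(1, 2, R4, (0, 1))
(1, 2, R7, (1,))
(2, 2, R7, (1,))
(4, 0, R8, (0, 1))

bar 0: v0=C3 v1=C4 downbeat P8
bar 1: v0=D3 v1=A3 downbeat P5
bar 2: v0=C3 v1=G4 downbeat P5
bar 3: v0=A2 v1=A3 downbeat P8
bar 4: v0=D3 v1=A3 downbeat P5
bar 5: v0=C3 v1=C4 downbeat P8
  -> R4 @ bar 1 tick 2 v(0, 1): D3/G4 P4 untreated
  -> R7 @ bar 1 tick 2 v(1,): A3->G4 leap 10st
  -> R7 @ bar 2 tick 2 v(1,): G4->A3 leap 10st
  -> R8 @ bar 4 tick 0 v(0, 1): penult P5 not 3rd/6th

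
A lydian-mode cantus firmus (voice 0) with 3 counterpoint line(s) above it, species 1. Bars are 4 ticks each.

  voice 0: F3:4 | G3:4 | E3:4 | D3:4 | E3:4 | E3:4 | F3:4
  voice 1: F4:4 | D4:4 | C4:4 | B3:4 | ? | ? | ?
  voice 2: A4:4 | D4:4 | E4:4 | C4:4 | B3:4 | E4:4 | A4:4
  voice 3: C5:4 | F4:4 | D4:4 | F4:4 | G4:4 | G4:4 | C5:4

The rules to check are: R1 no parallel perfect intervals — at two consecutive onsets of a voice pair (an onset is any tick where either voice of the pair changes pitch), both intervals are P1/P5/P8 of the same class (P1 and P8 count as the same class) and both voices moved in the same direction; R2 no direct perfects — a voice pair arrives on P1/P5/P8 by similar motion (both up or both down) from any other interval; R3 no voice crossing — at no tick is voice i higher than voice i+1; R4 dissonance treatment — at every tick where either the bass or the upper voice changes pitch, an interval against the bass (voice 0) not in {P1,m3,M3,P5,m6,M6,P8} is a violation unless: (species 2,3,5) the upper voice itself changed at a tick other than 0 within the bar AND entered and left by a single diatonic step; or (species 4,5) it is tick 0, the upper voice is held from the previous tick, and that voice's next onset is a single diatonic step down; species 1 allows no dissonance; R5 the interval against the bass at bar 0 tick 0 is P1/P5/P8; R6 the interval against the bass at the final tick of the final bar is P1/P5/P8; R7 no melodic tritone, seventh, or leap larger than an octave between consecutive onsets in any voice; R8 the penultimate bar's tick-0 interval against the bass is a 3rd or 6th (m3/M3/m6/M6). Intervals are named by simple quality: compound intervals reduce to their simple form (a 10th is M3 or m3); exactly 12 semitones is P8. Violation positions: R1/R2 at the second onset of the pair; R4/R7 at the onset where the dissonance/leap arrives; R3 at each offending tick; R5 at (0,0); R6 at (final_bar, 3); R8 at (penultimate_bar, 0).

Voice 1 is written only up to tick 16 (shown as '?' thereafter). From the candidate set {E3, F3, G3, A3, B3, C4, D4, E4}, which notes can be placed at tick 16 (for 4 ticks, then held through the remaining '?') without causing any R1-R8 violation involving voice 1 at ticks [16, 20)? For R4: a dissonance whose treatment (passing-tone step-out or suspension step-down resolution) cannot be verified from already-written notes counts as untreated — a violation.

E3: violates R2
F3: violates R4,R7
G3: legal
A3: violates R4
B3: legal
C4: violates R2,R3
D4: violates R3,R4
E4: violates R2,R3

{B3, G3}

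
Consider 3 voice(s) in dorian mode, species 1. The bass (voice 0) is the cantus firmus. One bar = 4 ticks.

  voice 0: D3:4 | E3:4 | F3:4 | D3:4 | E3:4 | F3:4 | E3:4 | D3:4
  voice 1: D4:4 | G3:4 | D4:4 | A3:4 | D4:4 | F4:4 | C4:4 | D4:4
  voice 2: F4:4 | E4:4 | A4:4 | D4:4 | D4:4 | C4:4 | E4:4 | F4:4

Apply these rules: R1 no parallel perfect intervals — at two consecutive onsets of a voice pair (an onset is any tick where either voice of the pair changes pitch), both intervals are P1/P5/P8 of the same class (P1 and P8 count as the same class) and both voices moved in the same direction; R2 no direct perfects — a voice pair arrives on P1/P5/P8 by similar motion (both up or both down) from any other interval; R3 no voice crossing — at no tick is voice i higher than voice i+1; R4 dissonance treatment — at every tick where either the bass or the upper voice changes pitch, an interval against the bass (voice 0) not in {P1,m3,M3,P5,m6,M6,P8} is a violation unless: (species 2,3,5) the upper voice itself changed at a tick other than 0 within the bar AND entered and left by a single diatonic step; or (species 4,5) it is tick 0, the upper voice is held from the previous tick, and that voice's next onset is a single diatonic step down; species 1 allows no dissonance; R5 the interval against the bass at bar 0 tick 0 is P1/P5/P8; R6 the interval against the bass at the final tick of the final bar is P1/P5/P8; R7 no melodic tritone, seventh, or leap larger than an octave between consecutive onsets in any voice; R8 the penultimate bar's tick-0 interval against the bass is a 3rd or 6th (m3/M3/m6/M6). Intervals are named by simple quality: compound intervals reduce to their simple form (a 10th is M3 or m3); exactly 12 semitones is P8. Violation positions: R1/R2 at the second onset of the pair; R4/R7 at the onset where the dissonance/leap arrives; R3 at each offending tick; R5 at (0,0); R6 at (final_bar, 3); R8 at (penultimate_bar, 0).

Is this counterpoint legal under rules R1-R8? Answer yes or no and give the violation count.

No (13 violations)

bar 0: v0=D3 v1=D4 v2=F4 (m3)
bar 1: v0=E3 v1=G3 v2=E4 (P8)
bar 2: v0=F3 v1=D4 v2=A4 (M3)
bar 3: v0=D3 v1=A3 v2=D4 (P8)
bar 4: v0=E3 v1=D4 v2=D4 (m7)
bar 5: v0=F3 v1=F4 v2=C4 (P5)
bar 6: v0=E3 v1=C4 v2=E4 (P8)
bar 7: v0=D3 v1=D4 v2=F4 (m3)
  R5 @ bar0.0: opens on m3
  R2 @ bar2.0: G3/E4 M6 -> D4/A4 P5 similar
  R2 @ bar3.0: F3/D4 M6 -> D3/A3 P5 similar
  R2 @ bar3.0: F3/A4 M3 -> D3/D4 P8 similar
  R4 @ bar4.0: E3/D4 m7 untreated
  R4 @ bar4.0: E3/D4 m7 untreated
  R2 @ bar5.0: E3/D4 m7 -> F3/F4 P8 similar
  R3 @ bar5.0: F4 above C4
  R3 @ bar5.1: F4 above C4
  R3 @ bar5.2: F4 above C4
  R3 @ bar5.3: F4 above C4
  R8 @ bar6.0: penult P8 not 3rd/6th
  R6 @ bar7.3: closes on m3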